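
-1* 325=-325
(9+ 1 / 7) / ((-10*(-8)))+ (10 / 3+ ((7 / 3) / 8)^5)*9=933099989 / 30965760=30.13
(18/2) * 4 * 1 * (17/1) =612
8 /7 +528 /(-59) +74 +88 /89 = 2469426 /36757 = 67.18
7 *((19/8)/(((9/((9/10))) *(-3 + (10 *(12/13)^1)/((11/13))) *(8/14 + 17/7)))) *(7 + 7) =10241/10440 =0.98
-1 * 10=-10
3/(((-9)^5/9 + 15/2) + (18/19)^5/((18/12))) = -4952198/10817236723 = -0.00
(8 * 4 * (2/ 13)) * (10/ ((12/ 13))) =160/ 3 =53.33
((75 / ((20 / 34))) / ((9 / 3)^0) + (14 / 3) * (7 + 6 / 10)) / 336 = 4889 / 10080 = 0.49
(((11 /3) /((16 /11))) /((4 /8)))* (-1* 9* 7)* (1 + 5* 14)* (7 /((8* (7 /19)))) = -3427809 /64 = -53559.52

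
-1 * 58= -58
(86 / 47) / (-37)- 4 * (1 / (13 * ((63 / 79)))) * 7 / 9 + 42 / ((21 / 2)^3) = -28108610 / 89727183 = -0.31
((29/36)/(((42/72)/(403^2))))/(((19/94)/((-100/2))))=-22136346700/399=-55479565.66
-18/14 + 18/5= 81/35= 2.31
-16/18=-8/9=-0.89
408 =408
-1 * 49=-49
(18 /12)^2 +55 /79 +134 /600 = 37559 /11850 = 3.17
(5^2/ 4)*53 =1325/ 4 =331.25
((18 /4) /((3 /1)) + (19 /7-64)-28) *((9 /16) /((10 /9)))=-99549 /2240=-44.44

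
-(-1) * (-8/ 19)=-8/ 19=-0.42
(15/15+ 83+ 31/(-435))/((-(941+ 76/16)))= -0.09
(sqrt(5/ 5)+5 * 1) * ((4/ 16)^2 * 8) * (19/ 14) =57/ 14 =4.07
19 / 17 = 1.12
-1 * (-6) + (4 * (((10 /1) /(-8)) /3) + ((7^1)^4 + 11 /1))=7249 /3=2416.33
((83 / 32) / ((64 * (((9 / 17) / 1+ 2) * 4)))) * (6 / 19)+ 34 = 34.00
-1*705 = -705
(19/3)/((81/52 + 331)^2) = 51376/897143547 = 0.00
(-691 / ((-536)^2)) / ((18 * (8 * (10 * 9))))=-691 / 3723356160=-0.00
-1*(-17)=17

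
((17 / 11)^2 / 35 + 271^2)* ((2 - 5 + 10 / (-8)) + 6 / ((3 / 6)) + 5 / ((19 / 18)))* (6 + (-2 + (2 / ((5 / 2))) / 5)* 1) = 7674179626776 / 2011625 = 3814915.62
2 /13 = 0.15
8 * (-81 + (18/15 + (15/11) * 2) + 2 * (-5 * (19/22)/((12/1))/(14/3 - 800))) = -40456541/65615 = -616.57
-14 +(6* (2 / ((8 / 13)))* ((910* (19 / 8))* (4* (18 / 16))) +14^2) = 3037307 / 16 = 189831.69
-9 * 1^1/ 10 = -9/ 10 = -0.90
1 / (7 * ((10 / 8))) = 4 / 35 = 0.11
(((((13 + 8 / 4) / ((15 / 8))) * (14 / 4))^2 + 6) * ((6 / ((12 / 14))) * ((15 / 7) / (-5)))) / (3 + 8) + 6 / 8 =-9447 / 44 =-214.70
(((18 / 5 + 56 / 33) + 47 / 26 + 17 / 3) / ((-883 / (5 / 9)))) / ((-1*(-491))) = -0.00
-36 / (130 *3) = -6 / 65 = -0.09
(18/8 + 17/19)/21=239/1596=0.15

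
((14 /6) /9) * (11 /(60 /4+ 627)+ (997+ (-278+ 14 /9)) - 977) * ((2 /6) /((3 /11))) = -38028683 /468018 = -81.25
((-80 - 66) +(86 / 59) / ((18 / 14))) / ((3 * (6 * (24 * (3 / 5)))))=-96155 / 172044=-0.56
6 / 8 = 3 / 4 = 0.75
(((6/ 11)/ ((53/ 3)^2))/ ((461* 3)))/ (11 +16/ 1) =2/ 42733317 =0.00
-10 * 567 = -5670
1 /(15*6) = 1 /90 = 0.01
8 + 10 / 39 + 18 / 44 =8.67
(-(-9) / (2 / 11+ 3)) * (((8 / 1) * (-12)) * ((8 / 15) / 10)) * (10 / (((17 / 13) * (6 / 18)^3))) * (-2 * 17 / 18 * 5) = 988416 / 35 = 28240.46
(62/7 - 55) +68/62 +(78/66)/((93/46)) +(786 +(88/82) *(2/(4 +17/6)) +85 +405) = 14828599015/12037641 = 1231.85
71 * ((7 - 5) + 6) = 568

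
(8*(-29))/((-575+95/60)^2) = -33408/47348161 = -0.00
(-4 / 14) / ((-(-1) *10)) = -1 / 35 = -0.03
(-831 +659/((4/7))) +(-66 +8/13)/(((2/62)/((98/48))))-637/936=-3572461/936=-3816.73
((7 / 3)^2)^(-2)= 81 / 2401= 0.03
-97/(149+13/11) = -1067/1652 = -0.65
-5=-5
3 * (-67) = -201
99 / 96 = 33 / 32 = 1.03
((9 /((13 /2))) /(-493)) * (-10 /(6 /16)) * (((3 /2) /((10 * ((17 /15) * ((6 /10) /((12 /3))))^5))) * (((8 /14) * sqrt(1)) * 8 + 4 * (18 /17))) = 754560000000000 /1082883758047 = 696.81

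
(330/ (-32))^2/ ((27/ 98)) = 148225/ 384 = 386.00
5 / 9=0.56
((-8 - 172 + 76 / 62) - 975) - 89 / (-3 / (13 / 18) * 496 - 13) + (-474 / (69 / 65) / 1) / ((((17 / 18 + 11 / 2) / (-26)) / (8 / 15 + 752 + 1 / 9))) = 754997071940606 / 557307181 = 1354723.39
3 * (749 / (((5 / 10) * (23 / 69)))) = 13482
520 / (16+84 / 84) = 30.59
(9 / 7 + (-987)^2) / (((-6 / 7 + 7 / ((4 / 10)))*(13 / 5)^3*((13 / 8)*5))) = 2727676800 / 6654713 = 409.89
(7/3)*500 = 3500/3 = 1166.67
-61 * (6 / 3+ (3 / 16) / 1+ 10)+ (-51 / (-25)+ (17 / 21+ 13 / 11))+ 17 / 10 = -68164049 / 92400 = -737.71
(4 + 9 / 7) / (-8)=-37 / 56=-0.66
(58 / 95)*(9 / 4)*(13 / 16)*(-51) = -173043 / 3040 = -56.92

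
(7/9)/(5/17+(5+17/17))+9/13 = 10214/12519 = 0.82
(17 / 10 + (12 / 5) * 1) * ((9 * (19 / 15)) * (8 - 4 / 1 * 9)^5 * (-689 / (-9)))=-4618669013504 / 75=-61582253513.39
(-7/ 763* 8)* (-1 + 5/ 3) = -16/ 327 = -0.05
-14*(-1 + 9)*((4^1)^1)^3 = -7168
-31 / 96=-0.32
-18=-18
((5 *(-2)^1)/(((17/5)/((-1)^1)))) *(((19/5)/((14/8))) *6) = 4560/119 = 38.32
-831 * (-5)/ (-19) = -218.68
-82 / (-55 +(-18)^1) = 82 / 73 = 1.12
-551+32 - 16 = -535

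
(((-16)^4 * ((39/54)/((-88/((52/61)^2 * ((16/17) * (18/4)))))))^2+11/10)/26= 13267836877311970179/125885555621540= 105396.02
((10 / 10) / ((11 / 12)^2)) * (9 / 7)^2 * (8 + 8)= 31.48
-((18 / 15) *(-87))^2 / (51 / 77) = -6993756 / 425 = -16455.90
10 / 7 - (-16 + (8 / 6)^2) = 986 / 63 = 15.65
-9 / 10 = -0.90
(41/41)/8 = 1/8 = 0.12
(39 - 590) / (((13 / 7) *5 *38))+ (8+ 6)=1617 / 130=12.44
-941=-941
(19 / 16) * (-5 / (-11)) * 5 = 475 / 176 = 2.70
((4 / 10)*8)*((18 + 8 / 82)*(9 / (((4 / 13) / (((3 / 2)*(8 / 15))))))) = 1389024 / 1025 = 1355.15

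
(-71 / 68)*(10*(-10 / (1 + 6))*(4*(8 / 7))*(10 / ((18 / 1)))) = 284000 / 7497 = 37.88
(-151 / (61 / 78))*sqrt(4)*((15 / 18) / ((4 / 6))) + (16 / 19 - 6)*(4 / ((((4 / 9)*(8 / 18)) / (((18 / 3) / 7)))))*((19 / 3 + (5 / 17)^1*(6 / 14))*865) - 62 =-500761.08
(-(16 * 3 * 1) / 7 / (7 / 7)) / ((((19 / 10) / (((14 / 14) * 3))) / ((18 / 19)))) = -25920 / 2527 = -10.26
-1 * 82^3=-551368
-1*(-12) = 12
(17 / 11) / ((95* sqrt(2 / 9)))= 51* sqrt(2) / 2090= 0.03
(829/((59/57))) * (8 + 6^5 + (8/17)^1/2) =6253083996/1003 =6234380.85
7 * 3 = 21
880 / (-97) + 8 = -104 / 97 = -1.07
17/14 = 1.21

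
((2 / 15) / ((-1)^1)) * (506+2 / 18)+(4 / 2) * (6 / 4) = -1741 / 27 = -64.48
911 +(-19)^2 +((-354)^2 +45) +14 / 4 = 253273 / 2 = 126636.50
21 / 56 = 3 / 8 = 0.38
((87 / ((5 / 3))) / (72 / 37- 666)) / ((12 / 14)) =-1073 / 11700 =-0.09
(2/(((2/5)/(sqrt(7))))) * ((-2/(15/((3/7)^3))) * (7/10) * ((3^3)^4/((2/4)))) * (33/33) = -9565938 * sqrt(7)/245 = -103302.42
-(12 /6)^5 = -32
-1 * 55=-55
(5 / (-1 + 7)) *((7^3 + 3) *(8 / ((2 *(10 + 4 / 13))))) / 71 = 22490 / 14271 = 1.58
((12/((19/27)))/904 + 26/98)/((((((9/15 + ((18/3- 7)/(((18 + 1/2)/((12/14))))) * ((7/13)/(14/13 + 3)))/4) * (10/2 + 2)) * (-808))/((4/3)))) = -586250755/1299318383349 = -0.00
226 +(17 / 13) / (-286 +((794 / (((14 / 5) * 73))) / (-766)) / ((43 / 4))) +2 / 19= 134416852474655 / 594499963668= 226.10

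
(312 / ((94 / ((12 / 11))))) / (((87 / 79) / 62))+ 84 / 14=209.85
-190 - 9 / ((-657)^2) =-9112591 / 47961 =-190.00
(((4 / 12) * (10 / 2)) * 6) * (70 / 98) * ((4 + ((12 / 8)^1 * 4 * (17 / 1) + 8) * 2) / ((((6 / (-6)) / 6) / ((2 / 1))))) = -19200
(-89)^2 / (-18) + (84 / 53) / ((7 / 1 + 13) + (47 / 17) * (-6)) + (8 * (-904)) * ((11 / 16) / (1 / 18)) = -2488158061 / 27666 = -89935.59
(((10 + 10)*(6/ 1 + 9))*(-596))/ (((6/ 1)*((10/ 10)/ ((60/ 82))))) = -894000/ 41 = -21804.88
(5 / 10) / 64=0.01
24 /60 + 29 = 147 /5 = 29.40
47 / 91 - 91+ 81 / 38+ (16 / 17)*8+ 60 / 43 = -200775859 / 2527798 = -79.43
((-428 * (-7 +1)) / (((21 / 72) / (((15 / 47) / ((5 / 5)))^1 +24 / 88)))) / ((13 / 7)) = 18859392 / 6721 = 2806.04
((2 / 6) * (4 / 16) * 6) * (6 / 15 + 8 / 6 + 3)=71 / 30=2.37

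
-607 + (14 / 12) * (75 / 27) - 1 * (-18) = -31631 / 54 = -585.76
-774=-774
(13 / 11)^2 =169 / 121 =1.40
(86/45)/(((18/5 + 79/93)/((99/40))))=43989/41380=1.06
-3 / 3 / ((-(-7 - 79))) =-1 / 86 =-0.01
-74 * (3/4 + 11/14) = -1591/14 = -113.64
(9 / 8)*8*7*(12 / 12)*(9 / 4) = 567 / 4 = 141.75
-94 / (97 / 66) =-6204 / 97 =-63.96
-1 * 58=-58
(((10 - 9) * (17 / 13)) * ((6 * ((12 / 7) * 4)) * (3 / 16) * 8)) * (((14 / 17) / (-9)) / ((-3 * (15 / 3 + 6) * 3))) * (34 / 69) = 0.04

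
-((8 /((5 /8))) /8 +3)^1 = -23 /5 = -4.60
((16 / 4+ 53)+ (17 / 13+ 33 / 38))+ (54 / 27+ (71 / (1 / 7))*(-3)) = -706333 / 494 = -1429.82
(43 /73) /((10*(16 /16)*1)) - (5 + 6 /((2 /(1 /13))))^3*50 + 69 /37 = -424526257683 /59340970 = -7154.02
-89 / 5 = -17.80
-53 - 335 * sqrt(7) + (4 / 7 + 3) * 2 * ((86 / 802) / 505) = -335 * sqrt(7) - 15025441 / 283507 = -939.33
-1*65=-65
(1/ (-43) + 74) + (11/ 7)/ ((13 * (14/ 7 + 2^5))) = 9842487/ 133042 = 73.98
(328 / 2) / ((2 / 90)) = 7380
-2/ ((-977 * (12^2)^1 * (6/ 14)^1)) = 7/ 211032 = 0.00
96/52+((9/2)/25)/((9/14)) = 691/325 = 2.13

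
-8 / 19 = -0.42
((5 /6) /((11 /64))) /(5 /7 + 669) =70 /9669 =0.01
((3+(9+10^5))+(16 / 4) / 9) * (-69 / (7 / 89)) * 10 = -877394887.62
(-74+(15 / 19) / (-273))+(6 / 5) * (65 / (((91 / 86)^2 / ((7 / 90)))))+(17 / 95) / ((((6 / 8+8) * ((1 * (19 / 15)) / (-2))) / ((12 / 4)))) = -6768763 / 98553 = -68.68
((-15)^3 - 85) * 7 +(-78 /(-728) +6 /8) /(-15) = -847702 /35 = -24220.06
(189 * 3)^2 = 321489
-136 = -136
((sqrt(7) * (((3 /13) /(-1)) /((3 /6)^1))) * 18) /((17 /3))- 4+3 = -4.88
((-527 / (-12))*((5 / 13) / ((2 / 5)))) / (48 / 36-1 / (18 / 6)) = 13175 / 312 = 42.23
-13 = -13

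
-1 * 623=-623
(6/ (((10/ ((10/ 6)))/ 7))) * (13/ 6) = 91/ 6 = 15.17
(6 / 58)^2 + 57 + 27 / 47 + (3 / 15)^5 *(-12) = 7112553801 / 123521875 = 57.58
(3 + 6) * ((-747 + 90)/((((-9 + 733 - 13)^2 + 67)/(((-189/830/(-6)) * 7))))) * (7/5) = -18253431/4196380400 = -0.00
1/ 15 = 0.07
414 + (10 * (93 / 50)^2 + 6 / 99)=3701417 / 8250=448.66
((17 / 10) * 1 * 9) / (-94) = -153 / 940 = -0.16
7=7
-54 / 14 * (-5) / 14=135 / 98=1.38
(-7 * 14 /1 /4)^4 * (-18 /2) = -51883209 /16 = -3242700.56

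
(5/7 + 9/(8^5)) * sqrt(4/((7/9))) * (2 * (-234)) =-57529953 * sqrt(7)/200704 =-758.38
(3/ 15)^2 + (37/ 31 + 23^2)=530.23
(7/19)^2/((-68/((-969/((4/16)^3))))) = 2352/19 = 123.79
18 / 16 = 9 / 8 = 1.12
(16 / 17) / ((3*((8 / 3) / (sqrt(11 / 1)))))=2*sqrt(11) / 17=0.39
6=6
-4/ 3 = -1.33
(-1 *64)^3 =-262144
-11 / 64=-0.17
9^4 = 6561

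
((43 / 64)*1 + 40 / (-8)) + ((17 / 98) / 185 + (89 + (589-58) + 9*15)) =435510339 / 580160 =750.67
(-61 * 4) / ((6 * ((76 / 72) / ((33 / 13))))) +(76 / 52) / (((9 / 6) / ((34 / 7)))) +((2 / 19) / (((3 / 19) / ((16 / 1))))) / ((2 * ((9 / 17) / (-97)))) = -49962488 / 46683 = -1070.25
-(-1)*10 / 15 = 2 / 3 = 0.67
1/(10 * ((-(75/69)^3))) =-12167/156250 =-0.08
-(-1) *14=14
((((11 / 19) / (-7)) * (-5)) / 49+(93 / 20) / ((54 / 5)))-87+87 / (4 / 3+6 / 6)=-23121149 / 469224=-49.28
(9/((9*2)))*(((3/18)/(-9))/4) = -1/432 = -0.00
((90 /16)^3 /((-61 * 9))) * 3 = -30375 /31232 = -0.97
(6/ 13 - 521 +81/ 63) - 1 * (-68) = -41064/ 91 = -451.25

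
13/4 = 3.25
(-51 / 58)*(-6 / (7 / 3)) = 459 / 203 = 2.26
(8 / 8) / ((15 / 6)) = 2 / 5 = 0.40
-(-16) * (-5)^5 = -50000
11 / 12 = 0.92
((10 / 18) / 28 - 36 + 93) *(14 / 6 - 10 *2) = -761557 / 756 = -1007.35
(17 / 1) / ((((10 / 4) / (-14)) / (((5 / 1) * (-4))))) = 1904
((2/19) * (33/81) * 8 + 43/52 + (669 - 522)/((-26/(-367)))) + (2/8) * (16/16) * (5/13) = 27692725/13338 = 2076.23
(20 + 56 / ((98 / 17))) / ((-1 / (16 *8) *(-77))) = 26624 / 539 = 49.40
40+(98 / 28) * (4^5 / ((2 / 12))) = 21544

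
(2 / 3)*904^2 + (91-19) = 1634648 / 3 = 544882.67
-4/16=-1/4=-0.25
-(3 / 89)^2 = -9 / 7921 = -0.00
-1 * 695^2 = -483025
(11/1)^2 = 121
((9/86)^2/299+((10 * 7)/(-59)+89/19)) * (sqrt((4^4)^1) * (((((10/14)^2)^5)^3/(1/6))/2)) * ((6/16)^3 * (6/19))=1962347356653772294521331787109375/16985897046331866833028021681131251264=0.00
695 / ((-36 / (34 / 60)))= -2363 / 216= -10.94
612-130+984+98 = 1564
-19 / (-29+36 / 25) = 475 / 689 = 0.69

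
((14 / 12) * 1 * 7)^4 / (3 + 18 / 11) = 63412811 / 66096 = 959.40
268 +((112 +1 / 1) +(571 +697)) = 1649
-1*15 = -15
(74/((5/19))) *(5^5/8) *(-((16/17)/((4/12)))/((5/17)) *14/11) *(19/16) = -35062125/22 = -1593732.95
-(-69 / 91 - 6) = 615 / 91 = 6.76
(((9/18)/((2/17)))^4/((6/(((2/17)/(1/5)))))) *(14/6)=171955/2304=74.63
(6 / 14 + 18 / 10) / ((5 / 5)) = 2.23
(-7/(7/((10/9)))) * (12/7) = -40/21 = -1.90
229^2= 52441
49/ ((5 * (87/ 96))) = 1568/ 145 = 10.81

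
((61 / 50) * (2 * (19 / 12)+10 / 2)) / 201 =2989 / 60300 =0.05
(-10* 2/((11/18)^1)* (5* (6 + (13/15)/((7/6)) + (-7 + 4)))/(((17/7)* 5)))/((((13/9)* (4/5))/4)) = -424440/2431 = -174.59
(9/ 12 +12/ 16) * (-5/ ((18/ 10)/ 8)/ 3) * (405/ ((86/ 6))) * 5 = -67500/ 43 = -1569.77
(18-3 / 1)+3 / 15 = 76 / 5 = 15.20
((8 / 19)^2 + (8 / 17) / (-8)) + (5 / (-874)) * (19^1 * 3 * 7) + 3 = 235963 / 282302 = 0.84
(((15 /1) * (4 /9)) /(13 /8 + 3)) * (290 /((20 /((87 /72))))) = 8410 /333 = 25.26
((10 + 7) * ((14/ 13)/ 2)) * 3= 27.46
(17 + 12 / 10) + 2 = 101 / 5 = 20.20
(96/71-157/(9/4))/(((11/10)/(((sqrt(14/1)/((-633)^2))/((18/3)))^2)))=-1530340/10156659494525181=-0.00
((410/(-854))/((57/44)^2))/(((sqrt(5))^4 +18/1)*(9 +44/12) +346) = -24805/77227647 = -0.00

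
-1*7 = -7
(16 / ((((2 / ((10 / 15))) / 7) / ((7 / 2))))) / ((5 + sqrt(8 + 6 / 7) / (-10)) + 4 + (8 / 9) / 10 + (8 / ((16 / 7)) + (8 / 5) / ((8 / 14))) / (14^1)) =84672 * sqrt(434) / 4123307 + 56537376 / 4123307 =14.14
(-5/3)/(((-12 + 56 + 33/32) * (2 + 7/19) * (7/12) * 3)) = -2432/272349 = -0.01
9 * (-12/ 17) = -108/ 17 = -6.35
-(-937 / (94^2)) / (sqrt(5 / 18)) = 2811 * sqrt(10) / 44180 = 0.20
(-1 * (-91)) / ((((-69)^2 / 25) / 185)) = 420875 / 4761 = 88.40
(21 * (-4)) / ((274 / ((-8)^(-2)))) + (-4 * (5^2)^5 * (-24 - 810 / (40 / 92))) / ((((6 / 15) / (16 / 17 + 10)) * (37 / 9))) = 2150043749999979 / 4384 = 490429687500.00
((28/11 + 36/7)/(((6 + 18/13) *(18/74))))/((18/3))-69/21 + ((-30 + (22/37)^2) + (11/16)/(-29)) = -127739754931/3961842192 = -32.24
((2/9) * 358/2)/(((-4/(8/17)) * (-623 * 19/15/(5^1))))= 17900/603687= 0.03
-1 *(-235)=235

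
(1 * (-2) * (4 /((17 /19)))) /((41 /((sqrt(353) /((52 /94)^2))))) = -83942 * sqrt(353) /117793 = -13.39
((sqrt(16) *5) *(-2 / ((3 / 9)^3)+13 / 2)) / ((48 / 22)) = -5225 / 12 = -435.42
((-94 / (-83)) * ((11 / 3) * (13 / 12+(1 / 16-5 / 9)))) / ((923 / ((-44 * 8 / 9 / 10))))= -193358 / 18615987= -0.01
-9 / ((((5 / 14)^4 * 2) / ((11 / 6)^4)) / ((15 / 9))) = -5207.86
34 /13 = 2.62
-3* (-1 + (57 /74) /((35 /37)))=39 /70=0.56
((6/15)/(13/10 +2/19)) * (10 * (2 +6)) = 6080/267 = 22.77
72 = 72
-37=-37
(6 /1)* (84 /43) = 504 /43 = 11.72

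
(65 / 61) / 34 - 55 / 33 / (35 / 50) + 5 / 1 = 115435 / 43554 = 2.65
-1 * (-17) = 17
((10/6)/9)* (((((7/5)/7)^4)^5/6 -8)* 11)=-50354003906249989/3089904785156250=-16.30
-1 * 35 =-35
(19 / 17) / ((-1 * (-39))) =19 / 663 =0.03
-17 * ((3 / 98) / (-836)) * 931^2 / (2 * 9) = 15827 / 528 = 29.98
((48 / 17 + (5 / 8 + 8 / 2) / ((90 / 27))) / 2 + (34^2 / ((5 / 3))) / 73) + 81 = 18388023 / 198560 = 92.61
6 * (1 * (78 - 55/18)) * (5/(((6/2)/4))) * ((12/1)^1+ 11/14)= 2414710/63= 38328.73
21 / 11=1.91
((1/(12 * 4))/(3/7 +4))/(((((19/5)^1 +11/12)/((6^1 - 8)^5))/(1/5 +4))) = -1176/8773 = -0.13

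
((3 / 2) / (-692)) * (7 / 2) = -21 / 2768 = -0.01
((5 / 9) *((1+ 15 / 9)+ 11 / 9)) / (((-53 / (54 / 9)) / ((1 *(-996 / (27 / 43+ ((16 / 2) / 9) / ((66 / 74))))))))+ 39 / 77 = 12739244649 / 84668507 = 150.46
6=6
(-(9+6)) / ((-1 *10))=3 / 2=1.50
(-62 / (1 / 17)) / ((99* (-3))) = 1054 / 297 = 3.55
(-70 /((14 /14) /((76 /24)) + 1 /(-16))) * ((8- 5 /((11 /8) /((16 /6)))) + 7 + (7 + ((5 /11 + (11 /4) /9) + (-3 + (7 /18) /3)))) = -9202840 /3267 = -2816.91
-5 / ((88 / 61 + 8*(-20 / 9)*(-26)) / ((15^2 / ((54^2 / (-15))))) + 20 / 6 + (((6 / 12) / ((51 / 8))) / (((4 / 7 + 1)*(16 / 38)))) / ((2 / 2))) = 14258750 / 1132585501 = 0.01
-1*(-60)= 60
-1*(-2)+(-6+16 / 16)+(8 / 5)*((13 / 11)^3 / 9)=-162109 / 59895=-2.71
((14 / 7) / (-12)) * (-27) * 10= 45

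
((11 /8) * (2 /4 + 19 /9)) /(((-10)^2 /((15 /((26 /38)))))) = 9823 /12480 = 0.79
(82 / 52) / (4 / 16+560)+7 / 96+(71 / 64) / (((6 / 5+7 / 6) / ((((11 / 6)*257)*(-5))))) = -2058833573 / 1864512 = -1104.22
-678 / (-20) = 339 / 10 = 33.90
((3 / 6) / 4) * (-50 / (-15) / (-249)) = -5 / 2988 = -0.00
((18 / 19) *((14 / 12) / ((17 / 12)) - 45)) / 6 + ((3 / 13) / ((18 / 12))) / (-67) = -1963009 / 281333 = -6.98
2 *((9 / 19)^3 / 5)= 1458 / 34295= 0.04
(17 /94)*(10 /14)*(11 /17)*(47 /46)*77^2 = 46585 /92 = 506.36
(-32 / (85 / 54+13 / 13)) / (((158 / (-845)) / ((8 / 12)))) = 486720 / 10981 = 44.32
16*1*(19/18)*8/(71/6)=2432/213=11.42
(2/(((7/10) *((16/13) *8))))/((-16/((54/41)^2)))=-47385/1506176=-0.03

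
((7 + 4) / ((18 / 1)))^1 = 11 / 18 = 0.61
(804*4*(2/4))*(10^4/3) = 5360000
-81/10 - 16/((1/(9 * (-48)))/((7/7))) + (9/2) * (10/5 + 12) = 69669/10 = 6966.90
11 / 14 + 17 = 249 / 14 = 17.79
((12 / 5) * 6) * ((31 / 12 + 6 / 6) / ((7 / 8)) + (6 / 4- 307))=-151908 / 35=-4340.23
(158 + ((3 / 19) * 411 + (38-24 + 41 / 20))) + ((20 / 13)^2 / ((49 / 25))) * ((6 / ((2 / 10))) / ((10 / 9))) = 854506519 / 3146780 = 271.55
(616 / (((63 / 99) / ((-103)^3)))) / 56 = -132219967 / 7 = -18888566.71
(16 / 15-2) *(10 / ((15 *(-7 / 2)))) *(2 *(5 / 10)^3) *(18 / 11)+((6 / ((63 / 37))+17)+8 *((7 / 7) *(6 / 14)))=27749 / 1155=24.03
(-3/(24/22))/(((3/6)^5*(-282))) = 44/141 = 0.31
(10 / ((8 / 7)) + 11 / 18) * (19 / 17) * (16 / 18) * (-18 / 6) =-12806 / 459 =-27.90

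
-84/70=-6/5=-1.20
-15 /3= -5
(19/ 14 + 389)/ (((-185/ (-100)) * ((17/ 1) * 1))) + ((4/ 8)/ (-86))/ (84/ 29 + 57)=16327324913/ 1315457892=12.41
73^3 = 389017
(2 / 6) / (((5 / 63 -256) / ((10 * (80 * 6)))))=-100800 / 16123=-6.25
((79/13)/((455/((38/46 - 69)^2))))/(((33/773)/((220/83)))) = 85794738176/22260849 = 3854.06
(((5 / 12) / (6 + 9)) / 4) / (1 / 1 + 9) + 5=7201 / 1440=5.00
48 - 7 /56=383 /8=47.88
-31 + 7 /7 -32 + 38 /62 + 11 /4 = -7271 /124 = -58.64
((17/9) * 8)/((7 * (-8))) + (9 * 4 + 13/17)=39086/1071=36.49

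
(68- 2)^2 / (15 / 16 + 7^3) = 69696 / 5503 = 12.67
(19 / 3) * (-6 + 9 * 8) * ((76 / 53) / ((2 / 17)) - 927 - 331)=-27599704 / 53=-520749.13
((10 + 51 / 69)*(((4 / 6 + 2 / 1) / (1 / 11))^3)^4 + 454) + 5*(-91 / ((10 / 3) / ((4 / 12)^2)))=106541550975910426438397237 / 24446286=4358189664307716372.07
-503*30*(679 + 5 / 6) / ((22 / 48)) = -246208440 / 11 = -22382585.45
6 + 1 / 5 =31 / 5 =6.20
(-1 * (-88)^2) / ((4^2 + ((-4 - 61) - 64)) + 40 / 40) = 484 / 7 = 69.14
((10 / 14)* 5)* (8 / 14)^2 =400 / 343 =1.17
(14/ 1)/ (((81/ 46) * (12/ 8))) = 1288/ 243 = 5.30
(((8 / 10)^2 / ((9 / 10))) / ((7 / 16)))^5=35184372088832 / 3101364196875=11.34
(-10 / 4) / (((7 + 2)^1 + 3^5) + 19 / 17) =-85 / 8606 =-0.01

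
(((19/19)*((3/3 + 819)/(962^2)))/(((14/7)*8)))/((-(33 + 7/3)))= -615/392388256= -0.00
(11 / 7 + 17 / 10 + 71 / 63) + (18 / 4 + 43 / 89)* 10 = 3040669 / 56070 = 54.23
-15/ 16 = -0.94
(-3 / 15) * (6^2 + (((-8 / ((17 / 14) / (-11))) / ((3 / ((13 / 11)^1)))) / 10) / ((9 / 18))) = -10636 / 1275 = -8.34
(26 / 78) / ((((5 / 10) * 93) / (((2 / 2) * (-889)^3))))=-1405190738 / 279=-5036525.94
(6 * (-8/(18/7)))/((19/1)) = -56/57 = -0.98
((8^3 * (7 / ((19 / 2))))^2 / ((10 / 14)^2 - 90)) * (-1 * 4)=10070523904 / 1582985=6361.73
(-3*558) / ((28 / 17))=-14229 / 14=-1016.36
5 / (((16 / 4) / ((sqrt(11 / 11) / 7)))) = 5 / 28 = 0.18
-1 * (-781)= 781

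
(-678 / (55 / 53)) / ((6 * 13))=-5989 / 715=-8.38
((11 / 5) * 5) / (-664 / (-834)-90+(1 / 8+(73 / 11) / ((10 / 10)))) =-0.13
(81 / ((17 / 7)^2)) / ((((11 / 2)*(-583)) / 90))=-714420 / 1853357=-0.39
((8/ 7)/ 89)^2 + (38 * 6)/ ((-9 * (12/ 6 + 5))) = -4213780/ 1164387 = -3.62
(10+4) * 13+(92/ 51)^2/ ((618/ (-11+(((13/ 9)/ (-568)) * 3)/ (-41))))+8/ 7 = 8995243951381/ 49131534879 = 183.08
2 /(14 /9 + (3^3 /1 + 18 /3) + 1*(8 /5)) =90 /1627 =0.06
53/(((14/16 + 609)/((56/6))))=1696/2091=0.81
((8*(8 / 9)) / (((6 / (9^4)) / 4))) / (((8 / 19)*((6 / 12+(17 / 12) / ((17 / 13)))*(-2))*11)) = -23328 / 11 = -2120.73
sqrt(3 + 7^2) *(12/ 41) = 24 *sqrt(13)/ 41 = 2.11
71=71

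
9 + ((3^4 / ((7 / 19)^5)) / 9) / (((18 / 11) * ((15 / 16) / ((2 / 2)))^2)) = 3520381567 / 3781575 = 930.93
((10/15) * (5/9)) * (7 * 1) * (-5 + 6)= 70/27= 2.59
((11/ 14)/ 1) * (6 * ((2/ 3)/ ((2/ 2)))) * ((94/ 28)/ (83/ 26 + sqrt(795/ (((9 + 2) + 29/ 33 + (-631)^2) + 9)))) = 3.26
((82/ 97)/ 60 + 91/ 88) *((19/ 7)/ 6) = 0.47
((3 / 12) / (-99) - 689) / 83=-272845 / 32868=-8.30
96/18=16/3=5.33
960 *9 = 8640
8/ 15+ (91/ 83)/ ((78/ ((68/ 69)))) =47006/ 85905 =0.55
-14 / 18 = -7 / 9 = -0.78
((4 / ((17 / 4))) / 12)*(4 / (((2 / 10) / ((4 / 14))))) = 160 / 357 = 0.45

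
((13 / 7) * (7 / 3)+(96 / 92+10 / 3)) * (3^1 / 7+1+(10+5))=3005 / 21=143.10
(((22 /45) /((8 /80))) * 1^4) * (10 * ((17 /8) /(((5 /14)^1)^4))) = 7183792 /1125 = 6385.59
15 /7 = 2.14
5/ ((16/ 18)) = 5.62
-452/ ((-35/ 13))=5876/ 35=167.89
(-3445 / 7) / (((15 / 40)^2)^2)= -14110720 / 567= -24886.63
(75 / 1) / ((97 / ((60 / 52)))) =1125 / 1261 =0.89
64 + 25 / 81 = 64.31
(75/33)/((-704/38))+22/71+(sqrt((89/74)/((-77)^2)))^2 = 93396271/498415456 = 0.19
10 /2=5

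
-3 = -3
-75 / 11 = -6.82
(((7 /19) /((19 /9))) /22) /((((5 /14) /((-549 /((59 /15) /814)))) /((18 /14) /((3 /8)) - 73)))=175564.06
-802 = -802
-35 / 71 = -0.49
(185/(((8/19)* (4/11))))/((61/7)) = 270655/1952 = 138.66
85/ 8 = 10.62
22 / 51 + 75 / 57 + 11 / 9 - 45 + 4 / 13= -1576751 / 37791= -41.72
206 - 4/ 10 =205.60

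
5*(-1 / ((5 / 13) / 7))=-91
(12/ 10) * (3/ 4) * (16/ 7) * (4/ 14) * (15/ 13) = 432/ 637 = 0.68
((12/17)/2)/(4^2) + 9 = 1227/136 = 9.02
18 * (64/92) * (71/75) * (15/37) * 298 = 6093504/4255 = 1432.08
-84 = -84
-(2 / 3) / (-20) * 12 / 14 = 1 / 35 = 0.03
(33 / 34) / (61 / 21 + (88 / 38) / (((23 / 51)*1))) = 302841 / 2508554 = 0.12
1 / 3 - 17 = -50 / 3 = -16.67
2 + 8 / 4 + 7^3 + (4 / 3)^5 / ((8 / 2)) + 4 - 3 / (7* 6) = 1197443 / 3402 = 351.98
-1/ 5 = -0.20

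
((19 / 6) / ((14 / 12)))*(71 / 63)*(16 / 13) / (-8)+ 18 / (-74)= -151423 / 212121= -0.71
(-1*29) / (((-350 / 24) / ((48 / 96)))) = 174 / 175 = 0.99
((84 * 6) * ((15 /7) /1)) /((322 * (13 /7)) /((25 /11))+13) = 3000 /767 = 3.91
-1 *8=-8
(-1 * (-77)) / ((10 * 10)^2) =77 / 10000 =0.01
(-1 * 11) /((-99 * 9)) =1 /81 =0.01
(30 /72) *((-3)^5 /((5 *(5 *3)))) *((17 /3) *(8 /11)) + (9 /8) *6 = 261 /220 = 1.19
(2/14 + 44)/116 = 0.38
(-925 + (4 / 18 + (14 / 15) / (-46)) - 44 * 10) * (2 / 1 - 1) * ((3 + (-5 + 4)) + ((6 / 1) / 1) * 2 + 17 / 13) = -281100634 / 13455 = -20891.91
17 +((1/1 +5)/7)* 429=2693/7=384.71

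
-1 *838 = -838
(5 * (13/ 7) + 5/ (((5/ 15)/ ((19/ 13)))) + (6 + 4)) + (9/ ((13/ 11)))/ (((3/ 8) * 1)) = 5598/ 91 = 61.52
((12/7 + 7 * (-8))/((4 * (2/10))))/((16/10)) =-2375/56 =-42.41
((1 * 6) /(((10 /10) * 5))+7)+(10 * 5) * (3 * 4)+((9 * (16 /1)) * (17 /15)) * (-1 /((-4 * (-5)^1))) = 15001 /25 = 600.04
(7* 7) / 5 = 49 / 5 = 9.80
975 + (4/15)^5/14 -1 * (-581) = 8271113012/5315625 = 1556.00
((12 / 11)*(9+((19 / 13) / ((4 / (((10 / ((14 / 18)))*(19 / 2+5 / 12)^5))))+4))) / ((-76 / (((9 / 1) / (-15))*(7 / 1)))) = 2267101392073 / 83466240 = 27161.90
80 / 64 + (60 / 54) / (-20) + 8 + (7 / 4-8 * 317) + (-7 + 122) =-43381 / 18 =-2410.06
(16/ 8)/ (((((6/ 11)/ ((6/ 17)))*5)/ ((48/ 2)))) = 528/ 85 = 6.21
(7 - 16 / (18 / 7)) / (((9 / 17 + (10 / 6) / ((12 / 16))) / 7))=833 / 421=1.98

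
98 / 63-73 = -643 / 9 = -71.44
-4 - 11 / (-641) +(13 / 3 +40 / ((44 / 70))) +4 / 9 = 4088746 / 63459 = 64.43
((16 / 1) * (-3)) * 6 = -288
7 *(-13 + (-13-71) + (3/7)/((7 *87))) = -137836/203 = -679.00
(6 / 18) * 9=3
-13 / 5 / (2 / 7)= -9.10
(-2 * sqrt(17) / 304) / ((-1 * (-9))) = -sqrt(17) / 1368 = -0.00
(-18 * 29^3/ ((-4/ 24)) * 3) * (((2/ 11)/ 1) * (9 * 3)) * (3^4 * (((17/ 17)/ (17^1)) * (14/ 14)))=34563505464/ 187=184831580.02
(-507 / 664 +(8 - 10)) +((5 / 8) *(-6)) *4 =-11795 / 664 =-17.76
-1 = -1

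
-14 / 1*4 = -56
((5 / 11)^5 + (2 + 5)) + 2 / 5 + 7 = 14.42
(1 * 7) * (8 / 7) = 8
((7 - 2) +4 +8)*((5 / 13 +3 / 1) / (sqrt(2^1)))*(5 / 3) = 1870*sqrt(2) / 39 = 67.81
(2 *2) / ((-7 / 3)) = -12 / 7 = -1.71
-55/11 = -5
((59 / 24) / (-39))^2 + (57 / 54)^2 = 979625 / 876096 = 1.12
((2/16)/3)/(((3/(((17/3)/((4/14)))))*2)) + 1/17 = 2887/14688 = 0.20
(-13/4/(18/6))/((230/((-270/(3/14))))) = 273/46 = 5.93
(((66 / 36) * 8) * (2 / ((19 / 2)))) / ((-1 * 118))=-88 / 3363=-0.03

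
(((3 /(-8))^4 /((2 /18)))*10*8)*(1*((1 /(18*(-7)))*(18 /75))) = -243 /8960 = -0.03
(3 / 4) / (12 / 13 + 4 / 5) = 195 / 448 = 0.44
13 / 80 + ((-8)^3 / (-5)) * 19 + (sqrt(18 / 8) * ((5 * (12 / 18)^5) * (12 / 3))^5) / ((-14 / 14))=1755.67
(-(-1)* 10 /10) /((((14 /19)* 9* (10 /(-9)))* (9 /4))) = -19 /315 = -0.06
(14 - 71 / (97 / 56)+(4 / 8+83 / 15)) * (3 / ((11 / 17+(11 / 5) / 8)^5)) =-886652307773440000 / 9399601424774979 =-94.33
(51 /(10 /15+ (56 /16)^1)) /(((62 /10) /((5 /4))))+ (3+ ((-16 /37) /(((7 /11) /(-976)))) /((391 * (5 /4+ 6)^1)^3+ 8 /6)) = 384012167443436817 /70232313435734954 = 5.47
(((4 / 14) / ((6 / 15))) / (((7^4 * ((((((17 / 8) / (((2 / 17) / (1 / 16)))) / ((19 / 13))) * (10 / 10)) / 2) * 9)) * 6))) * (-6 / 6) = -24320 / 1704885273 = -0.00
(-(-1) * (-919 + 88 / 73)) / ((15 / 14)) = -312662 / 365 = -856.61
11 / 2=5.50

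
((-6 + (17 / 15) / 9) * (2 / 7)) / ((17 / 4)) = -0.39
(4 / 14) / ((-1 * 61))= -2 / 427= -0.00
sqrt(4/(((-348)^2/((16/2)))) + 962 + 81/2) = sqrt(30351698)/174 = 31.66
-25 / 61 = -0.41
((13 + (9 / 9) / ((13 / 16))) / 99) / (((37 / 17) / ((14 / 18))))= 595 / 11583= 0.05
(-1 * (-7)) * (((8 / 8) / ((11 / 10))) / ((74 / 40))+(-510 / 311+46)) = 39740204 / 126577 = 313.96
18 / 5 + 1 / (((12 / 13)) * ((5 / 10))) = 173 / 30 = 5.77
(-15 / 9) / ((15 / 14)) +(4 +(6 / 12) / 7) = 317 / 126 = 2.52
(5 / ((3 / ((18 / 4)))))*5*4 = 150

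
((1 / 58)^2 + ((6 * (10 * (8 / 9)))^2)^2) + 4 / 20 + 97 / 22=121254776279149 / 14986620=8090868.81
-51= -51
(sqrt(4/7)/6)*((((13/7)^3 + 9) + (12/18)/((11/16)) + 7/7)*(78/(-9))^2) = 164.42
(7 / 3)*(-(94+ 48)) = -994 / 3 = -331.33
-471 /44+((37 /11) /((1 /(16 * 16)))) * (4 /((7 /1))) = 148255 /308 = 481.35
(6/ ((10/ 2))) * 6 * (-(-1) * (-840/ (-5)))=6048/ 5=1209.60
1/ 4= 0.25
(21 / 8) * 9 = 189 / 8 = 23.62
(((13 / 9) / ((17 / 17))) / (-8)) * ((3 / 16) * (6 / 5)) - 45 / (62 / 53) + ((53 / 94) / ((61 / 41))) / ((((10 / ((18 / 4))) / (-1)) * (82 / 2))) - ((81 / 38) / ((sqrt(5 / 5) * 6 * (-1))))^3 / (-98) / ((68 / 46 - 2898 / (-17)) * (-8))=-395999161120001175019 / 10282347127522426880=-38.51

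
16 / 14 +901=6315 / 7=902.14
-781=-781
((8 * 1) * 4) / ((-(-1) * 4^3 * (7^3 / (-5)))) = -5 / 686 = -0.01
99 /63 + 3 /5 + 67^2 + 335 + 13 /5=169007 /35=4828.77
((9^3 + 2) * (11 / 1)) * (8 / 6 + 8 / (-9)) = 32164 / 9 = 3573.78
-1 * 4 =-4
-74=-74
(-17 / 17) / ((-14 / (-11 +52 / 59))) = -597 / 826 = -0.72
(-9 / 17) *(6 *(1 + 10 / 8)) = -243 / 34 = -7.15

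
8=8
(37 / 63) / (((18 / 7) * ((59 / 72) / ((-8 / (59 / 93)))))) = -36704 / 10443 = -3.51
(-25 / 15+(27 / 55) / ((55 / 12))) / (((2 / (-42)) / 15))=491.26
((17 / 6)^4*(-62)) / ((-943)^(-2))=-2302399937599 / 648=-3553086323.46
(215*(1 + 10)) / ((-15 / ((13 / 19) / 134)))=-6149 / 7638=-0.81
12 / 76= 3 / 19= 0.16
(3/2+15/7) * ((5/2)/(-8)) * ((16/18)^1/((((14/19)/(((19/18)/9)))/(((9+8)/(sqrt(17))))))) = -30685 * sqrt(17)/190512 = -0.66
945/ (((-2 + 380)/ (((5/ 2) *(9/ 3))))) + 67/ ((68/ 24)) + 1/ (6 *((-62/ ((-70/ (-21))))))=804187/ 18972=42.39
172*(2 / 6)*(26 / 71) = 4472 / 213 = 21.00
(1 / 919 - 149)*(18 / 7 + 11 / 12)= -20060245 / 38598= -519.72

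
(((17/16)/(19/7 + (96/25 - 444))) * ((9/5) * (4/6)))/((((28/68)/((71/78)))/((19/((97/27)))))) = -52631235/1544533328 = -0.03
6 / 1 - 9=-3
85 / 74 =1.15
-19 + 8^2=45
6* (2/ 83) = 12/ 83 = 0.14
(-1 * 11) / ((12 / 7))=-77 / 12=-6.42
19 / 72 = 0.26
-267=-267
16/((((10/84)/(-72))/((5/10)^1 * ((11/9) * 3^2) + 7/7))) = -314496/5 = -62899.20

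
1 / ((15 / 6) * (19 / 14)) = 28 / 95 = 0.29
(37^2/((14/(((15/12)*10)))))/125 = 1369/140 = 9.78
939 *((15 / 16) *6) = 42255 / 8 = 5281.88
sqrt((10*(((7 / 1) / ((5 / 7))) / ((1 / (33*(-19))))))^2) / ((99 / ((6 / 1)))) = 3724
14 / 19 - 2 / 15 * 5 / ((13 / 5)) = 356 / 741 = 0.48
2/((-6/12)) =-4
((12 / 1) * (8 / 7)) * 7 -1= 95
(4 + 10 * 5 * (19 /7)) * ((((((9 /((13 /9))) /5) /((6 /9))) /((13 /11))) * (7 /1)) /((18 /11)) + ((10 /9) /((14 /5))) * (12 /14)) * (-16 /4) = -1151022218 /289835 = -3971.30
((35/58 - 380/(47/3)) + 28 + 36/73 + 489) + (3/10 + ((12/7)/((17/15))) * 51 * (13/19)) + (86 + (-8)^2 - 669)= 1847592063/66166835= 27.92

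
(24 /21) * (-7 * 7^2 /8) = -49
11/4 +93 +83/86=16635/172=96.72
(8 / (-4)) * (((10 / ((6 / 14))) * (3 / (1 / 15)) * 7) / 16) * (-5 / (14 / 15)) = 4921.88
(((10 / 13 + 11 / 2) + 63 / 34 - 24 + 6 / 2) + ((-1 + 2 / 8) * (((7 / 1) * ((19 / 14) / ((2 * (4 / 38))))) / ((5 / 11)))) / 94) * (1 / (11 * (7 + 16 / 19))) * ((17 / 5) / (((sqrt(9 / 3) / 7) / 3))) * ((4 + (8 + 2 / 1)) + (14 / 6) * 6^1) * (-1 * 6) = 126904460109 * sqrt(3) / 200285800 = 1097.46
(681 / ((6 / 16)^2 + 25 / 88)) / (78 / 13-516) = -79904 / 25415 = -3.14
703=703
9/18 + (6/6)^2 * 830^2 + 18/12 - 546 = 688356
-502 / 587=-0.86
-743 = -743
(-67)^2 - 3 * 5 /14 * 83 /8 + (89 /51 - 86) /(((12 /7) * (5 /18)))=40945031 /9520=4300.95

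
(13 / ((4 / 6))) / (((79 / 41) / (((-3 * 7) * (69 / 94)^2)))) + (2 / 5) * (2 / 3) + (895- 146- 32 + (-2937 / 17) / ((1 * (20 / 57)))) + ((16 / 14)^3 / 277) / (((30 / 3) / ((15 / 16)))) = 746669377547399 / 6764829565368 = 110.38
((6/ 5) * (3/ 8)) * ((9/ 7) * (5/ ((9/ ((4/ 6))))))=3/ 14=0.21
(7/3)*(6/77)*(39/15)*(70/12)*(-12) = -33.09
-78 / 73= -1.07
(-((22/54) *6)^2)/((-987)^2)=-484/78907689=-0.00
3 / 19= 0.16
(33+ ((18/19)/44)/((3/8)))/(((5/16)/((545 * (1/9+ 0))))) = 4016432/627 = 6405.79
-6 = -6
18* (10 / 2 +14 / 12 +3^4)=1569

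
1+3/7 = 10/7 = 1.43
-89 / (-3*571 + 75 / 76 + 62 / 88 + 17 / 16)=297616 / 5719063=0.05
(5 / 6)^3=125 / 216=0.58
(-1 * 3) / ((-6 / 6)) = 3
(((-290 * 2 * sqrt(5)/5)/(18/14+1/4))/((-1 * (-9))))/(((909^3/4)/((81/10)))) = -6496 * sqrt(5)/17942691915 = -0.00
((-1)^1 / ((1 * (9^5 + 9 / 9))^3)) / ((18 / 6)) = -1 / 617704777875000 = -0.00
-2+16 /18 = -10 /9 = -1.11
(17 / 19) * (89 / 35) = 1513 / 665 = 2.28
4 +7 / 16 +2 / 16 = 73 / 16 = 4.56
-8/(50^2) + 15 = 9373/625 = 15.00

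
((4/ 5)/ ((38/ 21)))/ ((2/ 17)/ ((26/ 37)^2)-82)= -80444/ 14877095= -0.01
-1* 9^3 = -729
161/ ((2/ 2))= 161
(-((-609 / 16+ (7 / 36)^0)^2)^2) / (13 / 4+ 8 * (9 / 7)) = -865599134407 / 6209536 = -139398.36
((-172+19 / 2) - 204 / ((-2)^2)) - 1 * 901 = -2229 / 2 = -1114.50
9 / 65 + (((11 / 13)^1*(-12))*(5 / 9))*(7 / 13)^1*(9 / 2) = -11433 / 845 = -13.53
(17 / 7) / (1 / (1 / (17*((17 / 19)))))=0.16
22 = 22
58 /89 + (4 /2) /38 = 1191 /1691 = 0.70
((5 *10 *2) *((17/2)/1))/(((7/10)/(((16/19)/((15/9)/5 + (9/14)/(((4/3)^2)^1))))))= 13056000/8873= 1471.43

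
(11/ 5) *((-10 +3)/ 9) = -77/ 45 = -1.71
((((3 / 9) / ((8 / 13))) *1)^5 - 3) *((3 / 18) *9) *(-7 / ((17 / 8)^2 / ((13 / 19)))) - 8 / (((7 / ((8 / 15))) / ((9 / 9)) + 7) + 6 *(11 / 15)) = 217067329181 / 49643559936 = 4.37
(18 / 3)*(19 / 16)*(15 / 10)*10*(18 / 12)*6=7695 / 8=961.88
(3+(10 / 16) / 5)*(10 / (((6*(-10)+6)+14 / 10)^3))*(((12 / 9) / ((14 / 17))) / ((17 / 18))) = -46875 / 127340129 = -0.00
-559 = -559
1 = 1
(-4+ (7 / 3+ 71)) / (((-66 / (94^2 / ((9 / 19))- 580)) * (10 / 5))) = -8458528 / 891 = -9493.30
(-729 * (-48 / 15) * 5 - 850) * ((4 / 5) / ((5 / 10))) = 86512 / 5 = 17302.40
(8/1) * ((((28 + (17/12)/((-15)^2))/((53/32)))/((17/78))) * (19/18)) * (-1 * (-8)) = 9562828288/1824525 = 5241.27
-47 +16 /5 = -219 /5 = -43.80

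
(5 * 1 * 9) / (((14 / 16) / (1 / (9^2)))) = 40 / 63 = 0.63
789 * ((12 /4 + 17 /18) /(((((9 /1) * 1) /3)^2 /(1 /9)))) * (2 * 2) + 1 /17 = 635125 /4131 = 153.75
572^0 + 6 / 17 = 23 / 17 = 1.35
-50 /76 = -25 /38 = -0.66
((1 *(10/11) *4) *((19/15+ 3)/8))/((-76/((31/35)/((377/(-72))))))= 11904/2757755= 0.00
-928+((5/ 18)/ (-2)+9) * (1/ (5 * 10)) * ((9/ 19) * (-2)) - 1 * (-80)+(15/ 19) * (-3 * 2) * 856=-9315519/ 1900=-4902.90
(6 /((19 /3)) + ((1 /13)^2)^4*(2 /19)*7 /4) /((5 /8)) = 117465223852 /77494418495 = 1.52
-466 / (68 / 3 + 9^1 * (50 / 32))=-22368 / 1763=-12.69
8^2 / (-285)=-64 / 285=-0.22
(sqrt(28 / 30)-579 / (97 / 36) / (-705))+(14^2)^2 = sqrt(210) / 15+875699668 / 22795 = 38417.27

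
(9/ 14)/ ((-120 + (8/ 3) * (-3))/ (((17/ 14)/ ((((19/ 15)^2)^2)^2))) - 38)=-392122265625/ 449262412385108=-0.00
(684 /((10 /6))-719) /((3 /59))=-91037 /15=-6069.13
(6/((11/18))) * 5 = 540/11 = 49.09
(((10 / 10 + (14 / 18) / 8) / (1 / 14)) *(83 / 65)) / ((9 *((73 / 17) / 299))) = 17946509 / 118260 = 151.75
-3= -3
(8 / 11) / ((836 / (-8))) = -16 / 2299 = -0.01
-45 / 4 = -11.25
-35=-35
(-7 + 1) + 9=3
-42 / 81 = -14 / 27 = -0.52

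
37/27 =1.37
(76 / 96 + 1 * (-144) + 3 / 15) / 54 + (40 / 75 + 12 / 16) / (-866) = -7434871 / 2805840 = -2.65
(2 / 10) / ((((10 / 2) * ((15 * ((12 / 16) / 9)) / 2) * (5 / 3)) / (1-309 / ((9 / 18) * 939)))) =2568 / 195625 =0.01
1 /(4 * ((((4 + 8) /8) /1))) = 1 /6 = 0.17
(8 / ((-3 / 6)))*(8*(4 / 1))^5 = -536870912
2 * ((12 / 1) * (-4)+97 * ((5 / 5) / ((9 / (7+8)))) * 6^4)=418944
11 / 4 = 2.75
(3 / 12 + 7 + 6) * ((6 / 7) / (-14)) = -159 / 196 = -0.81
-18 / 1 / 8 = -9 / 4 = -2.25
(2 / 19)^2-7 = -2523 / 361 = -6.99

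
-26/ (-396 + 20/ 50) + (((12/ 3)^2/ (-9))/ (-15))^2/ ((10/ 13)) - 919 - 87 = -90655791929/ 90122625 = -1005.92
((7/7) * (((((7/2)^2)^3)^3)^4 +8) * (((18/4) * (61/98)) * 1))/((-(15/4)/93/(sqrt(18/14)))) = -359016305982357579816681777207585190583752297021286638601012086833 * sqrt(7)/8098858518121441541488640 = -117284165431588987171841500000000000000000.00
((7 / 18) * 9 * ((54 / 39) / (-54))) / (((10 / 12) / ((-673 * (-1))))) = -72.48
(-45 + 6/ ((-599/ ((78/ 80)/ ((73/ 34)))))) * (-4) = 39358278/ 218635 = 180.02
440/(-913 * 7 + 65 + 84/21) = -220/3161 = -0.07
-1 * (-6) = 6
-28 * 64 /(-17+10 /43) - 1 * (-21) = 13171 /103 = 127.87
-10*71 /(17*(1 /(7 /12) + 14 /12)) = -29820 /2057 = -14.50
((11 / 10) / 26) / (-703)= -11 / 182780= -0.00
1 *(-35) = -35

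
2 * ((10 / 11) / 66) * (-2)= -20 / 363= -0.06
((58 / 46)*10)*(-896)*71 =-18448640 / 23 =-802114.78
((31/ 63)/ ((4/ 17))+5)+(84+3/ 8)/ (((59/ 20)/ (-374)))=-158938067/ 14868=-10689.94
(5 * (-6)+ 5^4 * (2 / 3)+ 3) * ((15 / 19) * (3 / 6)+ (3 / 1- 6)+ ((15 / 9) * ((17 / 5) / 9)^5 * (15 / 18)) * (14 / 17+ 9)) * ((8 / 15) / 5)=-29512902451592 / 283988784375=-103.92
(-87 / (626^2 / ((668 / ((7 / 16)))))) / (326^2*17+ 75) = -232464 / 1239050093561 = -0.00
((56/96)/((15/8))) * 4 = 56/45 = 1.24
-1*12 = -12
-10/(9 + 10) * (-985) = 9850/19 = 518.42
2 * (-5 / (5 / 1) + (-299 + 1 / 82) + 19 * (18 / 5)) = -94951 / 205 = -463.18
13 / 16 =0.81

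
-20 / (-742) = 10 / 371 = 0.03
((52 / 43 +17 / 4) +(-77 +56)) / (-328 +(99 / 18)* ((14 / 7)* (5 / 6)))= 8019 / 164518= 0.05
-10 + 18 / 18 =-9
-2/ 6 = -0.33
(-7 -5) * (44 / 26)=-264 / 13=-20.31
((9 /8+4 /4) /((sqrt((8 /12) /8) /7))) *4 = 119 *sqrt(3) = 206.11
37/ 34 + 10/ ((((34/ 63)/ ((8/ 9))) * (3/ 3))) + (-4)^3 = -1579/ 34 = -46.44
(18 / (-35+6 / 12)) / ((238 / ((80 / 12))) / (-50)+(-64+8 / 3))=0.01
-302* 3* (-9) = 8154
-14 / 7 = -2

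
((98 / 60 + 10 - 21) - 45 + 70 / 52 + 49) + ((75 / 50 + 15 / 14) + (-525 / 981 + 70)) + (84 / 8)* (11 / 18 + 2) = 56795647 / 595140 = 95.43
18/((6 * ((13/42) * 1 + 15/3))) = 126/223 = 0.57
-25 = -25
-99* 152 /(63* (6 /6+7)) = -209 /7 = -29.86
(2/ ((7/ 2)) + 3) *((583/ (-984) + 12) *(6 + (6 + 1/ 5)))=3423625/ 6888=497.04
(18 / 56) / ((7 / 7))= 9 / 28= 0.32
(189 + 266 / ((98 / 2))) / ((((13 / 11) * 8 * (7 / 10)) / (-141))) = -10554555 / 2548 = -4142.29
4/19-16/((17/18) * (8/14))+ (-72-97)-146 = -111253/323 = -344.44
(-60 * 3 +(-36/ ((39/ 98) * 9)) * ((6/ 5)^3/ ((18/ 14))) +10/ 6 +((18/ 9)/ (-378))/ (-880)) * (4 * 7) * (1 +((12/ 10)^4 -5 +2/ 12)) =68430580778797/ 7239375000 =9452.55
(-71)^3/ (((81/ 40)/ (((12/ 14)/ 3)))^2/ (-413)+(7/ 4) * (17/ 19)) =-2567796678400/ 10360987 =-247833.21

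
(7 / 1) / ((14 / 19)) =19 / 2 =9.50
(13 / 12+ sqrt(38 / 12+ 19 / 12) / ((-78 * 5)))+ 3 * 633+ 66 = 23593 / 12 - sqrt(19) / 780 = 1966.08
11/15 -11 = -154/15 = -10.27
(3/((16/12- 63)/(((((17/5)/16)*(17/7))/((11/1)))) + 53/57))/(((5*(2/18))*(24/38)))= -938961/144247220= -0.01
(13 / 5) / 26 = 1 / 10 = 0.10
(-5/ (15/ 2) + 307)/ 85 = 919/ 255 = 3.60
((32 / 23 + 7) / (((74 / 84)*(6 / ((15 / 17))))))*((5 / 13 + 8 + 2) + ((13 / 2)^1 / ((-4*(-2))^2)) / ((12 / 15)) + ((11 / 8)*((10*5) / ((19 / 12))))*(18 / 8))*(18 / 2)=2495853915975 / 1829554688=1364.19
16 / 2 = 8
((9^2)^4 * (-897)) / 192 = -12870969579 / 64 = -201108899.67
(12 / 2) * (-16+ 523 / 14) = 897 / 7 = 128.14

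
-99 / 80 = -1.24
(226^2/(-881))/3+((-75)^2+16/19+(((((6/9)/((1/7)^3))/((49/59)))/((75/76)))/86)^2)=8801144297269391/1566864556875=5617.04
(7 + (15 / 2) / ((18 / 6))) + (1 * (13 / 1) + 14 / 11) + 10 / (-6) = 1459 / 66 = 22.11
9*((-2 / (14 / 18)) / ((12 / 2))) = -27 / 7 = -3.86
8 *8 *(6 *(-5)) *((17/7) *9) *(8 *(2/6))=-783360/7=-111908.57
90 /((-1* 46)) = -45 /23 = -1.96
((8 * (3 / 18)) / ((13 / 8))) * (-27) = -288 / 13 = -22.15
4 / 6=2 / 3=0.67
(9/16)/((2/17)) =153/32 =4.78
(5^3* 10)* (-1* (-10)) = 12500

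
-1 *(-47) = 47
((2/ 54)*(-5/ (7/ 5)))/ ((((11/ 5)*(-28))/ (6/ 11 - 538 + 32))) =-1.09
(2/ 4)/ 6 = 1/ 12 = 0.08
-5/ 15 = -1/ 3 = -0.33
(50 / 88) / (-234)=-25 / 10296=-0.00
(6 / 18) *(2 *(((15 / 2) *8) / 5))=8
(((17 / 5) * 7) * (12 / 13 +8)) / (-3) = -13804 / 195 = -70.79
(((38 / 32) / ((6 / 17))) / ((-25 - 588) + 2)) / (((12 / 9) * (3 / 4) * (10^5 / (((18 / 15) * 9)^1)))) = -2907 / 4888000000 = -0.00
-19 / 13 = -1.46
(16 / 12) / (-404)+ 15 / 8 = 4537 / 2424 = 1.87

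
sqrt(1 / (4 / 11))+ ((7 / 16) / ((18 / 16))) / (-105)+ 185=sqrt(11) / 2+ 49949 / 270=186.65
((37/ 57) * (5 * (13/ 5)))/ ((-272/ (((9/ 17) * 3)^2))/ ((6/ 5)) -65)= -0.05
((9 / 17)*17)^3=729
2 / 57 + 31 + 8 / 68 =30187 / 969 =31.15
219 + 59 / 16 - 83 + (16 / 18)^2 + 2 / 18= 182203 / 1296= 140.59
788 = 788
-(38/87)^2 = -1444/7569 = -0.19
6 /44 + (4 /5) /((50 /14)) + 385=1059741 /2750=385.36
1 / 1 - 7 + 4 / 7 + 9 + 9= 88 / 7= 12.57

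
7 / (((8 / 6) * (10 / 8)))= 21 / 5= 4.20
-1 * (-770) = 770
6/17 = 0.35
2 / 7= 0.29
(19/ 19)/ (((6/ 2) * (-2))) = -1/ 6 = -0.17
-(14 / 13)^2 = -196 / 169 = -1.16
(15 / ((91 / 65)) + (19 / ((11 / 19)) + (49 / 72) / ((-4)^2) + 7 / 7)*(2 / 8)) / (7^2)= 6805181 / 17385984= 0.39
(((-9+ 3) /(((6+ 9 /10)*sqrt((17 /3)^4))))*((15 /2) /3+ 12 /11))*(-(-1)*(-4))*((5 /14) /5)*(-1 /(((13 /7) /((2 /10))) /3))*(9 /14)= -38394 /6653647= -0.01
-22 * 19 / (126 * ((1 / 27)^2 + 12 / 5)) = -84645 / 61271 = -1.38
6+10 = 16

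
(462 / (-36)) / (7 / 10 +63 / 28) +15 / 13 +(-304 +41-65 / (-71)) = -265.28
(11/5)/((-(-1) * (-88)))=-1/40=-0.02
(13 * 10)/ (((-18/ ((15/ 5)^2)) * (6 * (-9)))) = 65/ 54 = 1.20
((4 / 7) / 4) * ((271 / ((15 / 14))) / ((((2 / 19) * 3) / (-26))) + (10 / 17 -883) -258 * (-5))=-2916.75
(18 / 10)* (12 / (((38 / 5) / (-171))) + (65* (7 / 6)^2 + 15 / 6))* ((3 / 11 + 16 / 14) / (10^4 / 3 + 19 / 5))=-2107515 / 15417556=-0.14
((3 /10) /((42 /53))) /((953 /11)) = 583 /133420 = 0.00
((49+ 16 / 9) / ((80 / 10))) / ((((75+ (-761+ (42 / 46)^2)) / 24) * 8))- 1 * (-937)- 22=7959226127 / 8698872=914.97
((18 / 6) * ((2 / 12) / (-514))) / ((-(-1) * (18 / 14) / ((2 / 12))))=-7 / 55512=-0.00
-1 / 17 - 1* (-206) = 3501 / 17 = 205.94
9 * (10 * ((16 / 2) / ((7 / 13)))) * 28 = 37440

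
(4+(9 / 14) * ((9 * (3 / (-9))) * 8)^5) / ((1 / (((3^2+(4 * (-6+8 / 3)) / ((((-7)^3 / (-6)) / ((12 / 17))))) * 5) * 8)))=-73840698952800 / 40817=-1809067274.73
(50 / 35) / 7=10 / 49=0.20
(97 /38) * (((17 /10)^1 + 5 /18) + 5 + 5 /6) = 3589 /180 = 19.94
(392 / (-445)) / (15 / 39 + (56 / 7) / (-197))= -1003912 / 392045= -2.56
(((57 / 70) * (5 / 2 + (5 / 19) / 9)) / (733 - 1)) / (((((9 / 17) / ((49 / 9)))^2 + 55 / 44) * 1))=17148971 / 7676533044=0.00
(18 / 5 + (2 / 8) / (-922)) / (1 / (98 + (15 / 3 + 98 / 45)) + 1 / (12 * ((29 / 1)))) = 27332947209 / 94011730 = 290.74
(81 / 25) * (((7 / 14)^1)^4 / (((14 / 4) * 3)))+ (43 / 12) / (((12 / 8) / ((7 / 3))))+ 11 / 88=108077 / 18900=5.72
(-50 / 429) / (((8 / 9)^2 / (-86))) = 29025 / 2288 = 12.69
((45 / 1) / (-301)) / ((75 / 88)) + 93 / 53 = 125973 / 79765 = 1.58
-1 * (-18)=18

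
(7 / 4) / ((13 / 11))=77 / 52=1.48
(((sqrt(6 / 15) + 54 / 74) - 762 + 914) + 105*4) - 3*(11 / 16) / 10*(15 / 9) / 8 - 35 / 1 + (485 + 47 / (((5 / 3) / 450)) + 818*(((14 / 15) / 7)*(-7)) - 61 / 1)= sqrt(10) / 5 + 1831158311 / 142080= 12888.85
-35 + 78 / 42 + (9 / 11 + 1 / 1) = -2412 / 77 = -31.32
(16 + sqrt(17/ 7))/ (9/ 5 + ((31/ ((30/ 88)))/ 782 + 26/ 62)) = 181815 * sqrt(119)/ 2972578 + 1454520/ 212327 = 7.52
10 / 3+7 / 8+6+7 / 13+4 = 4601 / 312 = 14.75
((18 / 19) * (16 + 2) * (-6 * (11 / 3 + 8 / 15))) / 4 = -10206 / 95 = -107.43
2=2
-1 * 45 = -45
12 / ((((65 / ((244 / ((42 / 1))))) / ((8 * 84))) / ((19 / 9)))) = 296704 / 195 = 1521.56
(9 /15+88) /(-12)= -443 /60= -7.38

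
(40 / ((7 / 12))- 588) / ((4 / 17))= -15453 / 7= -2207.57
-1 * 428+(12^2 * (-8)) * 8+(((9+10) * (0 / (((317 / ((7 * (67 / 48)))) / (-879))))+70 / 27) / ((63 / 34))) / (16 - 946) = -217944790 / 22599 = -9644.00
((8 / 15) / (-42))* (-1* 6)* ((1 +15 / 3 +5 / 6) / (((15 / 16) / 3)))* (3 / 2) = 1312 / 525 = 2.50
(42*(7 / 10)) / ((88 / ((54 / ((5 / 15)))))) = 11907 / 220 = 54.12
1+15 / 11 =26 / 11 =2.36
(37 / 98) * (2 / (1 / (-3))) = -111 / 49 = -2.27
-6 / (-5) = 6 / 5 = 1.20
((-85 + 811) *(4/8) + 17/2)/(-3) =-743/6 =-123.83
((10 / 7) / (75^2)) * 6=0.00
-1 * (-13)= 13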